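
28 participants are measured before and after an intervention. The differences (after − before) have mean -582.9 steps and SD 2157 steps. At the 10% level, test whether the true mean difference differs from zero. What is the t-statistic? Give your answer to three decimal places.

-1.430

H0: μ_d = 0; H1: μ_d ≠ 0 (paired t-test on the differences, two-sided).
t = d̄/(s_d/√n) = -582.9/(2157/√28) = -1.430
df = n − 1 = 27
Two-sided p-value ≈ 0.1642
Since p ≈ 0.1642 > α = 0.1, fail to reject H0; the evidence is not statistically significant.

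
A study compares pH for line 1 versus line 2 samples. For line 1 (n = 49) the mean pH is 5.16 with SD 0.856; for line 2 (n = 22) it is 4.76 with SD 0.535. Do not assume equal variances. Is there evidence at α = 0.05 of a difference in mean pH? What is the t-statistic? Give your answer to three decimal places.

2.392

Let group 1 = line 1, group 2 = line 2. H0: μ_1 = μ_2; H1: μ_1 ≠ μ_2 (Welch's two-sample t-test, two-sided).
t = (x̄_1 − x̄_2)/√(s_1²/n_1 + s_2²/n_2) = (5.16 − 4.76)/√(0.856²/49 + 0.535²/22) = 2.392
Welch–Satterthwaite df ≈ 61.48
Two-sided p-value ≈ 0.0198
Since p ≈ 0.0198 < α = 0.05, reject H0; the data support H1.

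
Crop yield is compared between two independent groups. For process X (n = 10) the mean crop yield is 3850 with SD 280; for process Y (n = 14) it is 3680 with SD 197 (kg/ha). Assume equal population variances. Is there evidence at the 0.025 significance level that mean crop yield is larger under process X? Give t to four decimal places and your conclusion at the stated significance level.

t = 1.7507; fail to reject H0

Let group 1 = process X, group 2 = process Y. H0: μ_1 = μ_2; H1: μ_1 > μ_2 (two-sample pooled-variance t-test, right-tailed).
s_p² = [(10−1)·280² + (14−1)·197²]/(10+14−2) = 55005.3
t = (3850 − 3680)/√[55005.3·(1/10 + 1/14)] = 1.7507
df = n₁ + n₂ − 2 = 22
p-value = P(T ≥ 1.7507) ≈ 0.0470
Since p ≈ 0.0470 > α = 0.025, fail to reject H0; the evidence is not statistically significant.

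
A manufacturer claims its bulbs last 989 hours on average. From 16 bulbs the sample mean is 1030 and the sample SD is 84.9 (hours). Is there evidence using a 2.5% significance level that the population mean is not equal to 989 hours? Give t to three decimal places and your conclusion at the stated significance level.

t = 1.932; fail to reject H0

H0: μ = 989; H1: μ ≠ 989 (one-sample t-test, two-sided).
t = (x̄ − μ₀)/(s/√n) = (1030 − 989)/(84.9/√16) = 1.932
df = n − 1 = 15
Two-sided p-value ≈ 0.0725
Since p ≈ 0.0725 > α = 0.025, fail to reject H0; the evidence is not statistically significant.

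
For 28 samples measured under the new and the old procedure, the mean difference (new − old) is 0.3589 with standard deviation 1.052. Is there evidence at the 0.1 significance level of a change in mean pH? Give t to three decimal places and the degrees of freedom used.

H0: μ_d = 0; H1: μ_d ≠ 0 (paired t-test on the differences, two-sided).
t = d̄/(s_d/√n) = 0.3589/(1.052/√28) = 1.805
df = n − 1 = 27
Two-sided p-value ≈ 0.0822
Since p ≈ 0.0822 < α = 0.1, reject H0; the evidence is statistically significant.

t = 1.805, df = 27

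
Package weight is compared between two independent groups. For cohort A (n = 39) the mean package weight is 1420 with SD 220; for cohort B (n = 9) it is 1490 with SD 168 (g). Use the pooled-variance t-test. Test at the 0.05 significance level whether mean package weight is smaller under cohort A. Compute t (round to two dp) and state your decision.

Let group 1 = cohort A, group 2 = cohort B. H0: μ_1 = μ_2; H1: μ_1 < μ_2 (two-sample pooled-variance t-test, left-tailed).
s_p² = [(39−1)·220² + (9−1)·168²]/(39+9−2) = 44891.1
t = (1420 − 1490)/√[44891.1·(1/39 + 1/9)] = -0.89
df = n₁ + n₂ − 2 = 46
p-value = P(T ≤ -0.89) ≈ 0.1881
Since p ≈ 0.1881 > α = 0.05, fail to reject H0; the data do not provide sufficient evidence against H0.

t = -0.89; fail to reject H0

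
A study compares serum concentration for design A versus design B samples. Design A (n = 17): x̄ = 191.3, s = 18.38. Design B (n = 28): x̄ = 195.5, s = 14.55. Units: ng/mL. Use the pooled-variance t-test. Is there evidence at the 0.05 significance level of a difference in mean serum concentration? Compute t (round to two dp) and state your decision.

Let group 1 = design A, group 2 = design B. H0: μ_1 = μ_2; H1: μ_1 ≠ μ_2 (two-sample pooled-variance t-test, two-sided).
s_p² = [(17−1)·18.38² + (28−1)·14.55²]/(17+28−2) = 258.632
t = (191.3 − 195.5)/√[258.632·(1/17 + 1/28)] = -0.85
df = n₁ + n₂ − 2 = 43
Two-sided p-value ≈ 0.400
Since p ≈ 0.400 > α = 0.05, fail to reject H0; the evidence is not statistically significant.

t = -0.85; fail to reject H0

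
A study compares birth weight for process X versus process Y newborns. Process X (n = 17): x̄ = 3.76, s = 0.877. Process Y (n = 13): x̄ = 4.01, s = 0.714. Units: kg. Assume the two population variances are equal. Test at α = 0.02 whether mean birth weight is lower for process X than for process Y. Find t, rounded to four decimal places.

Let group 1 = process X, group 2 = process Y. H0: μ_1 = μ_2; H1: μ_1 < μ_2 (two-sample pooled-variance t-test, left-tailed).
s_p² = [(17−1)·0.877² + (13−1)·0.714²]/(17+13−2) = 0.657986
t = (3.76 − 4.01)/√[0.657986·(1/17 + 1/13)] = -0.8365
df = n₁ + n₂ − 2 = 28
p-value = P(T ≤ -0.8365) ≈ 0.205
Since p ≈ 0.205 > α = 0.02, fail to reject H0; the data do not provide sufficient evidence against H0.

-0.8365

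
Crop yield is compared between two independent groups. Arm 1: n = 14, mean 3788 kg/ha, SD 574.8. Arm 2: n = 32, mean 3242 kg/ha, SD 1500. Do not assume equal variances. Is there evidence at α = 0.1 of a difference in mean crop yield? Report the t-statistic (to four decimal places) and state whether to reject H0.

t = 1.7817; reject H0

Let group 1 = arm 1, group 2 = arm 2. H0: μ_1 = μ_2; H1: μ_1 ≠ μ_2 (Welch's two-sample t-test, two-sided).
t = (x̄_1 − x̄_2)/√(s_1²/n_1 + s_2²/n_2) = (3788 − 3242)/√(574.8²/14 + 1500²/32) = 1.7817
Welch–Satterthwaite df ≈ 43.59
Two-sided p-value ≈ 0.0818
Since p ≈ 0.0818 < α = 0.1, reject H0; the data support H1.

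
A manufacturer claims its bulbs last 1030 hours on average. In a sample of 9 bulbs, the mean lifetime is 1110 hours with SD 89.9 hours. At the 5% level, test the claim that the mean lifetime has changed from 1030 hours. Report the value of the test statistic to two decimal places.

H0: μ = 1030; H1: μ ≠ 1030 (one-sample t-test, two-sided).
t = (x̄ − μ₀)/(s/√n) = (1110 − 1030)/(89.9/√9) = 2.67
df = n − 1 = 8
Two-sided p-value ≈ 0.0284
Since p ≈ 0.0284 < α = 0.05, reject H0; the evidence is statistically significant.

2.67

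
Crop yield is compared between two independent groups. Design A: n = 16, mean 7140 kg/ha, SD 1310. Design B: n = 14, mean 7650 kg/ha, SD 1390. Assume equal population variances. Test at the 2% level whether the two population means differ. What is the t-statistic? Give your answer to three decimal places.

-1.034

Let group 1 = design A, group 2 = design B. H0: μ_1 = μ_2; H1: μ_1 ≠ μ_2 (two-sample pooled-variance t-test, two-sided).
s_p² = [(16−1)·1310² + (14−1)·1390²]/(16+14−2) = 1816390
t = (7140 − 7650)/√[1816390·(1/16 + 1/14)] = -1.034
df = n₁ + n₂ − 2 = 28
Two-sided p-value ≈ 0.310
Since p ≈ 0.310 > α = 0.02, fail to reject H0; the data do not provide sufficient evidence against H0.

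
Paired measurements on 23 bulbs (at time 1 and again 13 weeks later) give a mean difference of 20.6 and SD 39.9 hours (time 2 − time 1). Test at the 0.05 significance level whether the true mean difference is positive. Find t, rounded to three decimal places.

H0: μ_d = 0; H1: μ_d > 0 (paired t-test on the differences, right-tailed).
t = d̄/(s_d/√n) = 20.6/(39.9/√23) = 2.476
df = n − 1 = 22
p-value = P(T ≥ 2.476) ≈ 0.0107
Since p ≈ 0.0107 < α = 0.05, reject H0; the data support H1.

2.476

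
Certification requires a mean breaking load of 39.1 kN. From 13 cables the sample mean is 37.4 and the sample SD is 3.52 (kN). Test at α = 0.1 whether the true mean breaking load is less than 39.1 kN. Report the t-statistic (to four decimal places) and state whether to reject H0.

H0: μ = 39.1; H1: μ < 39.1 (one-sample t-test, left-tailed).
t = (x̄ − μ₀)/(s/√n) = (37.4 − 39.1)/(3.52/√13) = -1.7413
df = n − 1 = 12
p-value = P(T ≤ -1.7413) ≈ 0.054
Since p ≈ 0.054 < α = 0.1, reject H0; the evidence is statistically significant.

t = -1.7413; reject H0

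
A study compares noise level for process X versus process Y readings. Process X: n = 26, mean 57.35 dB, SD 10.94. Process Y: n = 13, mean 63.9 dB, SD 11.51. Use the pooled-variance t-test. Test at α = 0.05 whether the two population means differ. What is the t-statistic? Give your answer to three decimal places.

-1.733

Let group 1 = process X, group 2 = process Y. H0: μ_1 = μ_2; H1: μ_1 ≠ μ_2 (two-sample pooled-variance t-test, two-sided).
s_p² = [(26−1)·10.94² + (13−1)·11.51²]/(26+13−2) = 123.834
t = (57.35 − 63.9)/√[123.834·(1/26 + 1/13)] = -1.733
df = n₁ + n₂ − 2 = 37
Two-sided p-value ≈ 0.091
Since p ≈ 0.091 > α = 0.05, fail to reject H0; the data do not provide sufficient evidence against H0.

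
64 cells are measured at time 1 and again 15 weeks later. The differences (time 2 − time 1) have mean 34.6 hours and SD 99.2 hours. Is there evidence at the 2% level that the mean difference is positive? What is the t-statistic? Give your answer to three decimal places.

H0: μ_d = 0; H1: μ_d > 0 (paired t-test on the differences, right-tailed).
t = d̄/(s_d/√n) = 34.6/(99.2/√64) = 2.790
df = n − 1 = 63
p-value = P(T ≥ 2.790) ≈ 0.0035
Since p ≈ 0.0035 < α = 0.02, reject H0; the evidence is statistically significant.

2.790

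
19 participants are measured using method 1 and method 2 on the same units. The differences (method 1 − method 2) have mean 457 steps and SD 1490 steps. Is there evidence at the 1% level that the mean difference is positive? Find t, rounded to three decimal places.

H0: μ_d = 0; H1: μ_d > 0 (paired t-test on the differences, right-tailed).
t = d̄/(s_d/√n) = 457/(1490/√19) = 1.337
df = n − 1 = 18
p-value = P(T ≥ 1.337) ≈ 0.0989
Since p ≈ 0.0989 > α = 0.01, fail to reject H0; the evidence is not statistically significant.

1.337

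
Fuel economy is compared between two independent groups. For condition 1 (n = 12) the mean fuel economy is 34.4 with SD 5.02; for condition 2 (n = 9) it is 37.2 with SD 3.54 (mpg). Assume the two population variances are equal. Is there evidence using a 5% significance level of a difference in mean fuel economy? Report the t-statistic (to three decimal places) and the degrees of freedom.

Let group 1 = condition 1, group 2 = condition 2. H0: μ_1 = μ_2; H1: μ_1 ≠ μ_2 (two-sample pooled-variance t-test, two-sided).
s_p² = [(12−1)·5.02² + (9−1)·3.54²]/(12+9−2) = 19.8662
t = (34.4 − 37.2)/√[19.8662·(1/12 + 1/9)] = -1.425
df = n₁ + n₂ − 2 = 19
Two-sided p-value ≈ 0.170
Since p ≈ 0.170 > α = 0.05, fail to reject H0; the data do not provide sufficient evidence against H0.

t = -1.425, df = 19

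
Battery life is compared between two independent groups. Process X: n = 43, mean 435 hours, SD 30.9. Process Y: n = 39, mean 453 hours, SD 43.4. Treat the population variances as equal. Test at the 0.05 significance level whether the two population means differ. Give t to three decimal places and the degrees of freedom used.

t = -2.179, df = 80

Let group 1 = process X, group 2 = process Y. H0: μ_1 = μ_2; H1: μ_1 ≠ μ_2 (two-sample pooled-variance t-test, two-sided).
s_p² = [(43−1)·30.9² + (39−1)·43.4²]/(43+39−2) = 1395.97
t = (435 − 453)/√[1395.97·(1/43 + 1/39)] = -2.179
df = n₁ + n₂ − 2 = 80
Two-sided p-value ≈ 0.032
Since p ≈ 0.032 < α = 0.05, reject H0; the data support H1.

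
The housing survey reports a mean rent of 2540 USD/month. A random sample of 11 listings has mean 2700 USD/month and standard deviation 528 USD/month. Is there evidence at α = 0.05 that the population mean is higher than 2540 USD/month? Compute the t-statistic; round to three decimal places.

1.005

H0: μ = 2540; H1: μ > 2540 (one-sample t-test, right-tailed).
t = (x̄ − μ₀)/(s/√n) = (2700 − 2540)/(528/√11) = 1.005
df = n − 1 = 10
p-value = P(T ≥ 1.005) ≈ 0.169
Since p ≈ 0.169 > α = 0.05, fail to reject H0; the evidence is not statistically significant.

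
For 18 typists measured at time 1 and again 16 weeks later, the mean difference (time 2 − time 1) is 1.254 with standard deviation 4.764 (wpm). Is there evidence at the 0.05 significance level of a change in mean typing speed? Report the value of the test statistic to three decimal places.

H0: μ_d = 0; H1: μ_d ≠ 0 (paired t-test on the differences, two-sided).
t = d̄/(s_d/√n) = 1.254/(4.764/√18) = 1.117
df = n − 1 = 17
Two-sided p-value ≈ 0.2796
Since p ≈ 0.2796 > α = 0.05, fail to reject H0; the evidence is not statistically significant.

1.117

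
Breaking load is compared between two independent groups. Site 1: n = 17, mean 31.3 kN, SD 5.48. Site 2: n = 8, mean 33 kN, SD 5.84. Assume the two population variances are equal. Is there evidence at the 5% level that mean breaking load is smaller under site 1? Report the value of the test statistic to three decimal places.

Let group 1 = site 1, group 2 = site 2. H0: μ_1 = μ_2; H1: μ_1 < μ_2 (two-sample pooled-variance t-test, left-tailed).
s_p² = [(17−1)·5.48² + (8−1)·5.84²]/(17+8−2) = 31.2707
t = (31.3 − 33)/√[31.2707·(1/17 + 1/8)] = -0.709
df = n₁ + n₂ − 2 = 23
p-value = P(T ≤ -0.709) ≈ 0.243
Since p ≈ 0.243 > α = 0.05, fail to reject H0; the data do not provide sufficient evidence against H0.

-0.709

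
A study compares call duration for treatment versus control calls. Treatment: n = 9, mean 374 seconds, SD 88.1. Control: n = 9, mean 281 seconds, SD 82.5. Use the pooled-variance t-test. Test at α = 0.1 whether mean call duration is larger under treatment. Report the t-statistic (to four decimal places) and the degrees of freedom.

Let group 1 = treatment, group 2 = control. H0: μ_1 = μ_2; H1: μ_1 > μ_2 (two-sample pooled-variance t-test, right-tailed).
s_p² = [(9−1)·88.1² + (9−1)·82.5²]/(9+9−2) = 7283.93
t = (374 − 281)/√[7283.93·(1/9 + 1/9)] = 2.3116
df = n₁ + n₂ − 2 = 16
p-value = P(T ≥ 2.3116) ≈ 0.017
Since p ≈ 0.017 < α = 0.1, reject H0; the evidence is statistically significant.

t = 2.3116, df = 16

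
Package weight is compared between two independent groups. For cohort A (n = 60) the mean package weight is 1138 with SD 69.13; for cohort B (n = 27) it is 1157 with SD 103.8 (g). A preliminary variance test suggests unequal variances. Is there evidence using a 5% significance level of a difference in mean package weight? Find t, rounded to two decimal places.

-0.87

Let group 1 = cohort A, group 2 = cohort B. H0: μ_1 = μ_2; H1: μ_1 ≠ μ_2 (Welch's two-sample t-test, two-sided).
t = (x̄_1 − x̄_2)/√(s_1²/n_1 + s_2²/n_2) = (1138 − 1157)/√(69.13²/60 + 103.8²/27) = -0.87
Welch–Satterthwaite df ≈ 36.77
Two-sided p-value ≈ 0.3908
Since p ≈ 0.3908 > α = 0.05, fail to reject H0; the evidence is not statistically significant.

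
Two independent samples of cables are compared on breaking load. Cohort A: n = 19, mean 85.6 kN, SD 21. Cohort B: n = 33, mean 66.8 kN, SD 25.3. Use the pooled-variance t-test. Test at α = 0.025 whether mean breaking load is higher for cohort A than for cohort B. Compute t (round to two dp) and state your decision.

Let group 1 = cohort A, group 2 = cohort B. H0: μ_1 = μ_2; H1: μ_1 > μ_2 (two-sample pooled-variance t-test, right-tailed).
s_p² = [(19−1)·21² + (33−1)·25.3²]/(19+33−2) = 568.418
t = (85.6 − 66.8)/√[568.418·(1/19 + 1/33)] = 2.74
df = n₁ + n₂ − 2 = 50
p-value = P(T ≥ 2.74) ≈ 0.004
Since p ≈ 0.004 < α = 0.025, reject H0; the data support H1.

t = 2.74; reject H0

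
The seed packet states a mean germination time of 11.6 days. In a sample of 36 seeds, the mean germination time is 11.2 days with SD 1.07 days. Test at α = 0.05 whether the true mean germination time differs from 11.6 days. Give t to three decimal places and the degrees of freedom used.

H0: μ = 11.6; H1: μ ≠ 11.6 (one-sample t-test, two-sided).
t = (x̄ − μ₀)/(s/√n) = (11.2 − 11.6)/(1.07/√36) = -2.243
df = n − 1 = 35
Two-sided p-value ≈ 0.0313
Since p ≈ 0.0313 < α = 0.05, reject H0; the data support H1.

t = -2.243, df = 35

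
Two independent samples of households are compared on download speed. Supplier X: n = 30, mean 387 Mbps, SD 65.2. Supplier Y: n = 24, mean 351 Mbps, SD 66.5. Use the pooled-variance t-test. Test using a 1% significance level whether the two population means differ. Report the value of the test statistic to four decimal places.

1.9984

Let group 1 = supplier X, group 2 = supplier Y. H0: μ_1 = μ_2; H1: μ_1 ≠ μ_2 (two-sample pooled-variance t-test, two-sided).
s_p² = [(30−1)·65.2² + (24−1)·66.5²]/(30+24−2) = 4326.77
t = (387 − 351)/√[4326.77·(1/30 + 1/24)] = 1.9984
df = n₁ + n₂ − 2 = 52
Two-sided p-value ≈ 0.051
Since p ≈ 0.051 > α = 0.01, fail to reject H0; the evidence is not statistically significant.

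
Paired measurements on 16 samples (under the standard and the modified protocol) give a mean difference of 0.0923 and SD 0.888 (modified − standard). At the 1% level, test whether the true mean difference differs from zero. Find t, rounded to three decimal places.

H0: μ_d = 0; H1: μ_d ≠ 0 (paired t-test on the differences, two-sided).
t = d̄/(s_d/√n) = 0.0923/(0.888/√16) = 0.416
df = n − 1 = 15
Two-sided p-value ≈ 0.683
Since p ≈ 0.683 > α = 0.01, fail to reject H0; the evidence is not statistically significant.

0.416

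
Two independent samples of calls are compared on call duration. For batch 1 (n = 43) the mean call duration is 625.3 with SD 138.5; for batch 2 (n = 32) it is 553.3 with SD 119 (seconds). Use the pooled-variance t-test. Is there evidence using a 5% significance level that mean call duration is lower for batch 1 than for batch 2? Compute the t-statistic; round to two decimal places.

2.36

Let group 1 = batch 1, group 2 = batch 2. H0: μ_1 = μ_2; H1: μ_1 < μ_2 (two-sample pooled-variance t-test, left-tailed).
s_p² = [(43−1)·138.5² + (32−1)·119²]/(43+32−2) = 17049.9
t = (625.3 − 553.3)/√[17049.9·(1/43 + 1/32)] = 2.36
df = n₁ + n₂ − 2 = 73
p-value = P(T ≤ 2.36) ≈ 0.990
Since p ≈ 0.990 > α = 0.05, fail to reject H0; the evidence is not statistically significant.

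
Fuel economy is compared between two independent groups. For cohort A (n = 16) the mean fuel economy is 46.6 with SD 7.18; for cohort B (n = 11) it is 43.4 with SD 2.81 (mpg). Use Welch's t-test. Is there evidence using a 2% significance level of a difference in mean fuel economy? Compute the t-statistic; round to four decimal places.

1.6122

Let group 1 = cohort A, group 2 = cohort B. H0: μ_1 = μ_2; H1: μ_1 ≠ μ_2 (Welch's two-sample t-test, two-sided).
t = (x̄_1 − x̄_2)/√(s_1²/n_1 + s_2²/n_2) = (46.6 − 43.4)/√(7.18²/16 + 2.81²/11) = 1.6122
Welch–Satterthwaite df ≈ 20.87
Two-sided p-value ≈ 0.122
Since p ≈ 0.122 > α = 0.02, fail to reject H0; the data do not provide sufficient evidence against H0.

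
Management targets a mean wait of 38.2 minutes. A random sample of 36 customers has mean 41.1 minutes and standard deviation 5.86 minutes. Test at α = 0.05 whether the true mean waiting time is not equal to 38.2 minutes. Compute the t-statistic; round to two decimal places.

H0: μ = 38.2; H1: μ ≠ 38.2 (one-sample t-test, two-sided).
t = (x̄ − μ₀)/(s/√n) = (41.1 − 38.2)/(5.86/√36) = 2.97
df = n − 1 = 35
Two-sided p-value ≈ 0.005
Since p ≈ 0.005 < α = 0.05, reject H0; the data support H1.

2.97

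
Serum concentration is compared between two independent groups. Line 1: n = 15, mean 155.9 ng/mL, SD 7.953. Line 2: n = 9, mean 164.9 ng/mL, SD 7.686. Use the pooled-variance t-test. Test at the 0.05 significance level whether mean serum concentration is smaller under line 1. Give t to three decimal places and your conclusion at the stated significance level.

t = -2.717; reject H0

Let group 1 = line 1, group 2 = line 2. H0: μ_1 = μ_2; H1: μ_1 < μ_2 (two-sample pooled-variance t-test, left-tailed).
s_p² = [(15−1)·7.953² + (9−1)·7.686²]/(15+9−2) = 61.7318
t = (155.9 − 164.9)/√[61.7318·(1/15 + 1/9)] = -2.717
df = n₁ + n₂ − 2 = 22
p-value = P(T ≤ -2.717) ≈ 0.006
Since p ≈ 0.006 < α = 0.05, reject H0; the evidence is statistically significant.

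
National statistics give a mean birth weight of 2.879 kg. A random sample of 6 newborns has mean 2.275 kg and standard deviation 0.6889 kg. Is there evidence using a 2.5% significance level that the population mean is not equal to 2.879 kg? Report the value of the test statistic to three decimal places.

-2.148

H0: μ = 2.879; H1: μ ≠ 2.879 (one-sample t-test, two-sided).
t = (x̄ − μ₀)/(s/√n) = (2.275 − 2.879)/(0.6889/√6) = -2.148
df = n − 1 = 5
Two-sided p-value ≈ 0.0845
Since p ≈ 0.0845 > α = 0.025, fail to reject H0; the data do not provide sufficient evidence against H0.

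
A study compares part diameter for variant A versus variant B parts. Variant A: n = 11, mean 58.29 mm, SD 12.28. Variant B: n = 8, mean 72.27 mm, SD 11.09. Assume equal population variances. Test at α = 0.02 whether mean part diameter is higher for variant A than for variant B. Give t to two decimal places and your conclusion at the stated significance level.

t = -2.55; fail to reject H0

Let group 1 = variant A, group 2 = variant B. H0: μ_1 = μ_2; H1: μ_1 > μ_2 (two-sample pooled-variance t-test, right-tailed).
s_p² = [(11−1)·12.28² + (8−1)·11.09²]/(11+8−2) = 139.347
t = (58.29 − 72.27)/√[139.347·(1/11 + 1/8)] = -2.55
df = n₁ + n₂ − 2 = 17
p-value = P(T ≥ -2.55) ≈ 0.990
Since p ≈ 0.990 > α = 0.02, fail to reject H0; the evidence is not statistically significant.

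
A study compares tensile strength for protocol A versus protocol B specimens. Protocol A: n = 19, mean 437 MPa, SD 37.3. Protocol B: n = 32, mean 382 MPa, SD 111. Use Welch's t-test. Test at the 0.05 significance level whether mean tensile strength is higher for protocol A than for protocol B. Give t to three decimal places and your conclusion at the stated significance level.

Let group 1 = protocol A, group 2 = protocol B. H0: μ_1 = μ_2; H1: μ_1 > μ_2 (Welch's two-sample t-test, right-tailed).
t = (x̄_1 − x̄_2)/√(s_1²/n_1 + s_2²/n_2) = (437 − 382)/√(37.3²/19 + 111²/32) = 2.569
Welch–Satterthwaite df ≈ 41.34
p-value = P(T ≥ 2.569) ≈ 0.007
Since p ≈ 0.007 < α = 0.05, reject H0; the data support H1.

t = 2.569; reject H0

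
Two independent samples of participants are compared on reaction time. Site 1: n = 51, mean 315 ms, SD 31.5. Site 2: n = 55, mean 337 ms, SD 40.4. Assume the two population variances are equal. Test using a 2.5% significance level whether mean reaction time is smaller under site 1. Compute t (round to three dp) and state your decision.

Let group 1 = site 1, group 2 = site 2. H0: μ_1 = μ_2; H1: μ_1 < μ_2 (two-sample pooled-variance t-test, left-tailed).
s_p² = [(51−1)·31.5² + (55−1)·40.4²]/(51+55−2) = 1324.51
t = (315 − 337)/√[1324.51·(1/51 + 1/55)] = -3.110
df = n₁ + n₂ − 2 = 104
p-value = P(T ≤ -3.110) ≈ 0.0012
Since p ≈ 0.0012 < α = 0.025, reject H0; the evidence is statistically significant.

t = -3.110; reject H0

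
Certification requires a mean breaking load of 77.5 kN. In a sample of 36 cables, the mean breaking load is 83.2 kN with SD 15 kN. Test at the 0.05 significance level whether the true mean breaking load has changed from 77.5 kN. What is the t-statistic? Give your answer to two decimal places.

H0: μ = 77.5; H1: μ ≠ 77.5 (one-sample t-test, two-sided).
t = (x̄ − μ₀)/(s/√n) = (83.2 − 77.5)/(15/√36) = 2.28
df = n − 1 = 35
Two-sided p-value ≈ 0.0288
Since p ≈ 0.0288 < α = 0.05, reject H0; the evidence is statistically significant.

2.28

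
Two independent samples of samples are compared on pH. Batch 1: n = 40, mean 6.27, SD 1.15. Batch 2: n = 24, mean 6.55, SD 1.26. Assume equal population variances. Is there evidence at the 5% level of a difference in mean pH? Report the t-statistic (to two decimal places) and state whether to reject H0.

Let group 1 = batch 1, group 2 = batch 2. H0: μ_1 = μ_2; H1: μ_1 ≠ μ_2 (two-sample pooled-variance t-test, two-sided).
s_p² = [(40−1)·1.15² + (24−1)·1.26²]/(40+24−2) = 1.42084
t = (6.27 − 6.55)/√[1.42084·(1/40 + 1/24)] = -0.91
df = n₁ + n₂ − 2 = 62
Two-sided p-value ≈ 0.366
Since p ≈ 0.366 > α = 0.05, fail to reject H0; the evidence is not statistically significant.

t = -0.91; fail to reject H0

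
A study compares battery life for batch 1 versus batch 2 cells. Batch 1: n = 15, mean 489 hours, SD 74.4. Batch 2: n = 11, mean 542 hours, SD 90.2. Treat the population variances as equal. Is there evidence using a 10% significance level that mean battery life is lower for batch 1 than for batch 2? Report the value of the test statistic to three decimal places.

-1.641

Let group 1 = batch 1, group 2 = batch 2. H0: μ_1 = μ_2; H1: μ_1 < μ_2 (two-sample pooled-variance t-test, left-tailed).
s_p² = [(15−1)·74.4² + (11−1)·90.2²]/(15+11−2) = 6618.98
t = (489 − 542)/√[6618.98·(1/15 + 1/11)] = -1.641
df = n₁ + n₂ − 2 = 24
p-value = P(T ≤ -1.641) ≈ 0.057
Since p ≈ 0.057 < α = 0.1, reject H0; the evidence is statistically significant.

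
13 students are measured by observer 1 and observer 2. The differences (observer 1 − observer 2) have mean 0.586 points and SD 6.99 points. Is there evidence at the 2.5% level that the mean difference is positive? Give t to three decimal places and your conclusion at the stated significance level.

H0: μ_d = 0; H1: μ_d > 0 (paired t-test on the differences, right-tailed).
t = d̄/(s_d/√n) = 0.586/(6.99/√13) = 0.302
df = n − 1 = 12
p-value = P(T ≥ 0.302) ≈ 0.3838
Since p ≈ 0.3838 > α = 0.025, fail to reject H0; the evidence is not statistically significant.

t = 0.302; fail to reject H0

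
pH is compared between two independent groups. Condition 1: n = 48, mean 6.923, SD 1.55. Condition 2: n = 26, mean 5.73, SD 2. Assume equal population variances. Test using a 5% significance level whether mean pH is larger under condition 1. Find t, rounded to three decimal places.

2.849

Let group 1 = condition 1, group 2 = condition 2. H0: μ_1 = μ_2; H1: μ_1 > μ_2 (two-sample pooled-variance t-test, right-tailed).
s_p² = [(48−1)·1.55² + (26−1)·2²]/(48+26−2) = 2.95719
t = (6.923 − 5.73)/√[2.95719·(1/48 + 1/26)] = 2.849
df = n₁ + n₂ − 2 = 72
p-value = P(T ≥ 2.849) ≈ 0.0029
Since p ≈ 0.0029 < α = 0.05, reject H0; the evidence is statistically significant.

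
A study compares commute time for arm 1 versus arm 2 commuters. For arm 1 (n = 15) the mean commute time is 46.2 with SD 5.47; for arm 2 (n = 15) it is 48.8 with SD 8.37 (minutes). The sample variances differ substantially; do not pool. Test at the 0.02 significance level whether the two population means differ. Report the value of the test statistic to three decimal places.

Let group 1 = arm 1, group 2 = arm 2. H0: μ_1 = μ_2; H1: μ_1 ≠ μ_2 (Welch's two-sample t-test, two-sided).
t = (x̄_1 − x̄_2)/√(s_1²/n_1 + s_2²/n_2) = (46.2 − 48.8)/√(5.47²/15 + 8.37²/15) = -1.007
Welch–Satterthwaite df ≈ 24.11
Two-sided p-value ≈ 0.3239
Since p ≈ 0.3239 > α = 0.02, fail to reject H0; the evidence is not statistically significant.

-1.007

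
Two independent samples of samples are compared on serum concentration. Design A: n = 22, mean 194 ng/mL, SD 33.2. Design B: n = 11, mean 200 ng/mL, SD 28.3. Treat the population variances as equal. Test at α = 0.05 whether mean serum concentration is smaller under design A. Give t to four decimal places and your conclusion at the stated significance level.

t = -0.5125; fail to reject H0

Let group 1 = design A, group 2 = design B. H0: μ_1 = μ_2; H1: μ_1 < μ_2 (two-sample pooled-variance t-test, left-tailed).
s_p² = [(22−1)·33.2² + (11−1)·28.3²]/(22+11−2) = 1005.03
t = (194 − 200)/√[1005.03·(1/22 + 1/11)] = -0.5125
df = n₁ + n₂ − 2 = 31
p-value = P(T ≤ -0.5125) ≈ 0.306
Since p ≈ 0.306 > α = 0.05, fail to reject H0; the data do not provide sufficient evidence against H0.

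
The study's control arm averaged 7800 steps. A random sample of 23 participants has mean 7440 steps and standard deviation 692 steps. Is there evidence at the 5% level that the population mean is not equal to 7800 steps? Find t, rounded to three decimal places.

-2.495

H0: μ = 7800; H1: μ ≠ 7800 (one-sample t-test, two-sided).
t = (x̄ − μ₀)/(s/√n) = (7440 − 7800)/(692/√23) = -2.495
df = n − 1 = 22
Two-sided p-value ≈ 0.0206
Since p ≈ 0.0206 < α = 0.05, reject H0; the evidence is statistically significant.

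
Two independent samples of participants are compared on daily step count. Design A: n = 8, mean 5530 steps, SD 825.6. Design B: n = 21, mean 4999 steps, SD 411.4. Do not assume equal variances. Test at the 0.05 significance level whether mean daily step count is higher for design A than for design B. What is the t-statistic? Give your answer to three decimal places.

Let group 1 = design A, group 2 = design B. H0: μ_1 = μ_2; H1: μ_1 > μ_2 (Welch's two-sample t-test, right-tailed).
t = (x̄_1 − x̄_2)/√(s_1²/n_1 + s_2²/n_2) = (5530 − 4999)/√(825.6²/8 + 411.4²/21) = 1.739
Welch–Satterthwaite df ≈ 8.36
p-value = P(T ≥ 1.739) ≈ 0.0593
Since p ≈ 0.0593 > α = 0.05, fail to reject H0; the data do not provide sufficient evidence against H0.

1.739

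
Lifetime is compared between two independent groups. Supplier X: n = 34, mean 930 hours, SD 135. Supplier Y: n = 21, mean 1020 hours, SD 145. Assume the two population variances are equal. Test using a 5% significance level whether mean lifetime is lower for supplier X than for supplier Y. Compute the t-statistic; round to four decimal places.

Let group 1 = supplier X, group 2 = supplier Y. H0: μ_1 = μ_2; H1: μ_1 < μ_2 (two-sample pooled-variance t-test, left-tailed).
s_p² = [(34−1)·135² + (21−1)·145²]/(34+21−2) = 19281.6
t = (930 − 1020)/√[19281.6·(1/34 + 1/21)] = -2.3353
df = n₁ + n₂ − 2 = 53
p-value = P(T ≤ -2.3353) ≈ 0.0117
Since p ≈ 0.0117 < α = 0.05, reject H0; the data support H1.

-2.3353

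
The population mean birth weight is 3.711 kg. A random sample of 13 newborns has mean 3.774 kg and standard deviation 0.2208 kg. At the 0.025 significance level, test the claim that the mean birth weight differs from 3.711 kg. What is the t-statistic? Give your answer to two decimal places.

H0: μ = 3.711; H1: μ ≠ 3.711 (one-sample t-test, two-sided).
t = (x̄ − μ₀)/(s/√n) = (3.774 − 3.711)/(0.2208/√13) = 1.03
df = n − 1 = 12
Two-sided p-value ≈ 0.3239
Since p ≈ 0.3239 > α = 0.025, fail to reject H0; the evidence is not statistically significant.

1.03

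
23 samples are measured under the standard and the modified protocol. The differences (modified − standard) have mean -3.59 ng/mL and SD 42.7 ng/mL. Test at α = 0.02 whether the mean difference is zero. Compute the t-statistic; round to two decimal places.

-0.40

H0: μ_d = 0; H1: μ_d ≠ 0 (paired t-test on the differences, two-sided).
t = d̄/(s_d/√n) = -3.59/(42.7/√23) = -0.40
df = n − 1 = 22
Two-sided p-value ≈ 0.691
Since p ≈ 0.691 > α = 0.02, fail to reject H0; the data do not provide sufficient evidence against H0.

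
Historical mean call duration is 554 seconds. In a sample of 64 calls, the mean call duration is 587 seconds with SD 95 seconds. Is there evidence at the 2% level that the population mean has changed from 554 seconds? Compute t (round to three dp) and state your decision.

H0: μ = 554; H1: μ ≠ 554 (one-sample t-test, two-sided).
t = (x̄ − μ₀)/(s/√n) = (587 − 554)/(95/√64) = 2.779
df = n − 1 = 63
Two-sided p-value ≈ 0.007
Since p ≈ 0.007 < α = 0.02, reject H0; the data support H1.

t = 2.779; reject H0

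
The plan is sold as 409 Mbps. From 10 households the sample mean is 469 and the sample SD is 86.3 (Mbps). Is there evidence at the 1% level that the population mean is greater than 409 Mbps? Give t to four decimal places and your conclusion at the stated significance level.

t = 2.1986; fail to reject H0

H0: μ = 409; H1: μ > 409 (one-sample t-test, right-tailed).
t = (x̄ − μ₀)/(s/√n) = (469 − 409)/(86.3/√10) = 2.1986
df = n − 1 = 9
p-value = P(T ≥ 2.1986) ≈ 0.028
Since p ≈ 0.028 > α = 0.01, fail to reject H0; the evidence is not statistically significant.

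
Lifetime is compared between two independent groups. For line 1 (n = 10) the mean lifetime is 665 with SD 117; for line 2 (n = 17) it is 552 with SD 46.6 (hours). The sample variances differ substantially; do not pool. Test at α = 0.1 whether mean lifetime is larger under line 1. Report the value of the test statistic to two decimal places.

Let group 1 = line 1, group 2 = line 2. H0: μ_1 = μ_2; H1: μ_1 > μ_2 (Welch's two-sample t-test, right-tailed).
t = (x̄_1 − x̄_2)/√(s_1²/n_1 + s_2²/n_2) = (665 − 552)/√(117²/10 + 46.6²/17) = 2.92
Welch–Satterthwaite df ≈ 10.71
p-value = P(T ≥ 2.92) ≈ 0.0071
Since p ≈ 0.0071 < α = 0.1, reject H0; the evidence is statistically significant.

2.92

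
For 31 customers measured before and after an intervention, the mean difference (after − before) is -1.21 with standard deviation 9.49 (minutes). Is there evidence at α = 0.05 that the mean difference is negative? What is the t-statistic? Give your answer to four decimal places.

H0: μ_d = 0; H1: μ_d < 0 (paired t-test on the differences, left-tailed).
t = d̄/(s_d/√n) = -1.21/(9.49/√31) = -0.7099
df = n − 1 = 30
p-value = P(T ≤ -0.7099) ≈ 0.2416
Since p ≈ 0.2416 > α = 0.05, fail to reject H0; the data do not provide sufficient evidence against H0.

-0.7099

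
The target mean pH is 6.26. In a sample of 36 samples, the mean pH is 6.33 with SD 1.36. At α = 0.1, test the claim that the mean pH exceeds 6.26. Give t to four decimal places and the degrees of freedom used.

H0: μ = 6.26; H1: μ > 6.26 (one-sample t-test, right-tailed).
t = (x̄ − μ₀)/(s/√n) = (6.33 − 6.26)/(1.36/√36) = 0.3088
df = n − 1 = 35
p-value = P(T ≥ 0.3088) ≈ 0.3796
Since p ≈ 0.3796 > α = 0.1, fail to reject H0; the data do not provide sufficient evidence against H0.

t = 0.3088, df = 35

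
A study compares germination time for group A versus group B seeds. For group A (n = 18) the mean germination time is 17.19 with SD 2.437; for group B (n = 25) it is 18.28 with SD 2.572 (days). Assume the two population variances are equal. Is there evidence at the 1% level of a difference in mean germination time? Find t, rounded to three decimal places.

-1.401

Let group 1 = group A, group 2 = group B. H0: μ_1 = μ_2; H1: μ_1 ≠ μ_2 (two-sample pooled-variance t-test, two-sided).
s_p² = [(18−1)·2.437² + (25−1)·2.572²]/(18+25−2) = 6.3348
t = (17.19 − 18.28)/√[6.3348·(1/18 + 1/25)] = -1.401
df = n₁ + n₂ − 2 = 41
Two-sided p-value ≈ 0.169
Since p ≈ 0.169 > α = 0.01, fail to reject H0; the evidence is not statistically significant.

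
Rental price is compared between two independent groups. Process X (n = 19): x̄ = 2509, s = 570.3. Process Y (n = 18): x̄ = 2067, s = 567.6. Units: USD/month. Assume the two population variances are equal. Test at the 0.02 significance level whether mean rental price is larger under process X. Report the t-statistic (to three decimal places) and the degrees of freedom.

Let group 1 = process X, group 2 = process Y. H0: μ_1 = μ_2; H1: μ_1 > μ_2 (two-sample pooled-variance t-test, right-tailed).
s_p² = [(19−1)·570.3² + (18−1)·567.6²]/(19+18−2) = 323750
t = (2509 − 2067)/√[323750·(1/19 + 1/18)] = 2.362
df = n₁ + n₂ − 2 = 35
p-value = P(T ≥ 2.362) ≈ 0.0119
Since p ≈ 0.0119 < α = 0.02, reject H0; the data support H1.

t = 2.362, df = 35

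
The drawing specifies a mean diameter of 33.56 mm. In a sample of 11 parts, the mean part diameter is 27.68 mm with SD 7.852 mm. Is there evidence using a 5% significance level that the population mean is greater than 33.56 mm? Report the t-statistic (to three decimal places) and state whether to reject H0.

t = -2.484; fail to reject H0

H0: μ = 33.56; H1: μ > 33.56 (one-sample t-test, right-tailed).
t = (x̄ − μ₀)/(s/√n) = (27.68 − 33.56)/(7.852/√11) = -2.484
df = n − 1 = 10
p-value = P(T ≥ -2.484) ≈ 0.984
Since p ≈ 0.984 > α = 0.05, fail to reject H0; the data do not provide sufficient evidence against H0.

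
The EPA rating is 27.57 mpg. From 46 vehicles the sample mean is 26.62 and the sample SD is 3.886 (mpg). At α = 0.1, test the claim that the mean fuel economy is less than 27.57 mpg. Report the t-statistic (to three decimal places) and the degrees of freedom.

t = -1.658, df = 45

H0: μ = 27.57; H1: μ < 27.57 (one-sample t-test, left-tailed).
t = (x̄ − μ₀)/(s/√n) = (26.62 − 27.57)/(3.886/√46) = -1.658
df = n − 1 = 45
p-value = P(T ≤ -1.658) ≈ 0.0521
Since p ≈ 0.0521 < α = 0.1, reject H0; the data support H1.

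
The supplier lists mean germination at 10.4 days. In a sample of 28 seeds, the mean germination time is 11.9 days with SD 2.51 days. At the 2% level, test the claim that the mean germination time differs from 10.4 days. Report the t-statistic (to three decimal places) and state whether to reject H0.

t = 3.162; reject H0

H0: μ = 10.4; H1: μ ≠ 10.4 (one-sample t-test, two-sided).
t = (x̄ − μ₀)/(s/√n) = (11.9 − 10.4)/(2.51/√28) = 3.162
df = n − 1 = 27
Two-sided p-value ≈ 0.004
Since p ≈ 0.004 < α = 0.02, reject H0; the data support H1.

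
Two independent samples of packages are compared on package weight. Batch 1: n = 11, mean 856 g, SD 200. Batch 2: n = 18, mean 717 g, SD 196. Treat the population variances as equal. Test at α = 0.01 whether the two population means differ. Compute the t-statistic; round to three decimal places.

Let group 1 = batch 1, group 2 = batch 2. H0: μ_1 = μ_2; H1: μ_1 ≠ μ_2 (two-sample pooled-variance t-test, two-sided).
s_p² = [(11−1)·200² + (18−1)·196²]/(11+18−2) = 39002.7
t = (856 − 717)/√[39002.7·(1/11 + 1/18)] = 1.839
df = n₁ + n₂ − 2 = 27
Two-sided p-value ≈ 0.0769
Since p ≈ 0.0769 > α = 0.01, fail to reject H0; the evidence is not statistically significant.

1.839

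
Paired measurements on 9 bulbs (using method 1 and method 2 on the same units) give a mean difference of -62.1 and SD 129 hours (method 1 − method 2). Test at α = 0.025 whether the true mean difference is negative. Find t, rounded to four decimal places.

-1.4442

H0: μ_d = 0; H1: μ_d < 0 (paired t-test on the differences, left-tailed).
t = d̄/(s_d/√n) = -62.1/(129/√9) = -1.4442
df = n − 1 = 8
p-value = P(T ≤ -1.4442) ≈ 0.0933
Since p ≈ 0.0933 > α = 0.025, fail to reject H0; the data do not provide sufficient evidence against H0.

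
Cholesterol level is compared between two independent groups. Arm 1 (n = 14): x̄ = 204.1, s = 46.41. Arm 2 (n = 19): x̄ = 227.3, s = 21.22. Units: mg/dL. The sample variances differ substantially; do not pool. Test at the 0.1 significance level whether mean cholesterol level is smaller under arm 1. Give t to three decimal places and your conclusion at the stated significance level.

t = -1.741; reject H0

Let group 1 = arm 1, group 2 = arm 2. H0: μ_1 = μ_2; H1: μ_1 < μ_2 (Welch's two-sample t-test, left-tailed).
t = (x̄_1 − x̄_2)/√(s_1²/n_1 + s_2²/n_2) = (204.1 − 227.3)/√(46.41²/14 + 21.22²/19) = -1.741
Welch–Satterthwaite df ≈ 17.02
p-value = P(T ≤ -1.741) ≈ 0.050
Since p ≈ 0.050 < α = 0.1, reject H0; the data support H1.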